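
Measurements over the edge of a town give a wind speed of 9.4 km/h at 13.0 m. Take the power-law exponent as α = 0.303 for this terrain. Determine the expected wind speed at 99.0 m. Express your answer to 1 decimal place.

17.4 km/h

Power-law profile: V₂ = V₁ · (z₂/z₁)^α
V₂ = 9.4 × (99.0/13.0)^0.303 = 9.4 × (7.6154)^0.303
    = 9.4 × 1.8499 = 17.3892 km/h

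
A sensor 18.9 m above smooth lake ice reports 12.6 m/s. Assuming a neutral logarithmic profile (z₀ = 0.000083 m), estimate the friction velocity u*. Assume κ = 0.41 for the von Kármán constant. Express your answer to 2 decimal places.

u* ≈ 0.42 m/s

Log law: V(z) = (u*/κ) · ln(z/z₀) ⇒ u* = κ · V / ln(z/z₀)
u* = 0.41 × 12.6 / ln(18.9/0.000083) = 0.41 × 12.6 / 12.3358
   = 5.1660 / 12.3358 = 0.4188 m/s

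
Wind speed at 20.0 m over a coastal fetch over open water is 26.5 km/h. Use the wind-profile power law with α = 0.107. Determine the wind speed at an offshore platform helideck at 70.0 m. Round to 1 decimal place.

30.3 km/h

Power-law profile: V₂ = V₁ · (z₂/z₁)^α
V₂ = 26.5 × (70.0/20.0)^0.107 = 26.5 × (3.5000)^0.107
    = 26.5 × 1.1434 = 30.3013 km/h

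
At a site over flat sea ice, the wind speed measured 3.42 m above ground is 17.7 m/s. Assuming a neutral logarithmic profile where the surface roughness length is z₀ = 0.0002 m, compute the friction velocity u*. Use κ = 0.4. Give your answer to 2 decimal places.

u* ≈ 0.73 m/s

Log law: V(z) = (u*/κ) · ln(z/z₀) ⇒ u* = κ · V / ln(z/z₀)
u* = 0.4 × 17.7 / ln(3.42/0.0002) = 0.4 × 17.7 / 9.7468
   = 7.0800 / 9.7468 = 0.7264 m/s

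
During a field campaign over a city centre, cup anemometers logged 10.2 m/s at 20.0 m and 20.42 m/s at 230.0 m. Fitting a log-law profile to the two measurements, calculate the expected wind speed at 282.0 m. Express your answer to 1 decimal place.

21.3 m/s

Log law: V ∝ ln(z/z₀). From the pair, with r = V₁/V₂ = 0.49951,
ln z₀ = (ln z₁ − r·ln z₂)/(1 − r) = (2.9957 − 0.49951×5.4381)/0.50049 = 0.5582 → z₀ = 1.747 m
V₃ = V₁ · ln(z₃/z₀)/ln(z₁/z₀) = 10.2 × 5.0837/2.4376 = 21.2729 m/s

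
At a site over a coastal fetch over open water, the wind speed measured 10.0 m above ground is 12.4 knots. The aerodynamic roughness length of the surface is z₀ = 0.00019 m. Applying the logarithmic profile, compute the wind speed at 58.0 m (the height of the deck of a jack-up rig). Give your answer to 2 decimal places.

Log law: V(z) ∝ ln(z/z₀), so V₂/V₁ = ln(z₂/z₀) / ln(z₁/z₀).
ln(58.0/0.00019) = 12.6289, ln(10.0/0.00019) = 10.8711
V₂ = 12.4 × 12.6289/10.8711 = 12.4 × 1.1617 = 14.4051 knots

14.41 knots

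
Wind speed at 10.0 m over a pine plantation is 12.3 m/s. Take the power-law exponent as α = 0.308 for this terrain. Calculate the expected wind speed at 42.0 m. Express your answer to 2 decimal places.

19.14 m/s

Power-law profile: V₂ = V₁ · (z₂/z₁)^α
V₂ = 12.3 × (42.0/10.0)^0.308 = 12.3 × (4.2000)^0.308
    = 12.3 × 1.5558 = 19.1366 m/s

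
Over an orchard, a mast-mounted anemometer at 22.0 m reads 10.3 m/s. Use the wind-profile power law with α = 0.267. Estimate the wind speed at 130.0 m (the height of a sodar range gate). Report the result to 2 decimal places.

16.55 m/s

Power-law profile: V₂ = V₁ · (z₂/z₁)^α
V₂ = 10.3 × (130.0/22.0)^0.267 = 10.3 × (5.9091)^0.267
    = 10.3 × 1.6069 = 16.5513 m/s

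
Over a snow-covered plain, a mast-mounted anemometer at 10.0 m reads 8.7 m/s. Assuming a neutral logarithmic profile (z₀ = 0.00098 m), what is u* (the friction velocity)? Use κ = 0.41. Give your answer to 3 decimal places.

Log law: V(z) = (u*/κ) · ln(z/z₀) ⇒ u* = κ · V / ln(z/z₀)
u* = 0.41 × 8.7 / ln(10.0/0.00098) = 0.41 × 8.7 / 9.2305
   = 3.5670 / 9.2305 = 0.3864 m/s

u* ≈ 0.386 m/s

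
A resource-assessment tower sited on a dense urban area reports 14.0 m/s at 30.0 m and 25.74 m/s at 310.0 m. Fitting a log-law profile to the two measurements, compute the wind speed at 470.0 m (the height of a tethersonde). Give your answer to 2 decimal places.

27.83 m/s

Log law: V ∝ ln(z/z₀). From the pair, with r = V₁/V₂ = 0.54390,
ln z₀ = (ln z₁ − r·ln z₂)/(1 − r) = (3.4012 − 0.54390×5.7366)/0.45610 = 0.6163 → z₀ = 1.852 m
V₃ = V₁ · ln(z₃/z₀)/ln(z₁/z₀) = 14.0 × 5.5365/2.7849 = 27.8321 m/s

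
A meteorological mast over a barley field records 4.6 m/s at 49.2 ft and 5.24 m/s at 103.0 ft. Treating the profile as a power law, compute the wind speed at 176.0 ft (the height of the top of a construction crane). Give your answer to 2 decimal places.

First find α: α = ln(V₂/V₁)/ln(z₂/z₁) = ln(5.24/4.6)/ln(103.0/49.2) = 0.13027/0.73884 = 0.1763
Extrapolate from 103.0 ft to 176.0 ft: V₃ = 5.24 × (176.0/103.0)^0.1763 = 5.24 × 1.0991 = 5.7591 m/s

5.76 m/s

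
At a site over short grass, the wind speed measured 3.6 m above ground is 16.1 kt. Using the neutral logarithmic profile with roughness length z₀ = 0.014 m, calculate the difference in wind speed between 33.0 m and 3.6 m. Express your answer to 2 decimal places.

6.43 kt

Log law: V₂ = V₁ · ln(z₂/z₀)/ln(z₁/z₀) = 16.1 × 7.7652/5.5496 = 22.5276 kt
ΔV = 22.5276 − 16.1 = 6.4276 kt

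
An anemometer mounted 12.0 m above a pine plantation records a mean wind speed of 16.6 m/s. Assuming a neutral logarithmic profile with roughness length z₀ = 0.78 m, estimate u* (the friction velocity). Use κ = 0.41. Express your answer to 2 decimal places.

u* ≈ 2.49 m/s

Log law: V(z) = (u*/κ) · ln(z/z₀) ⇒ u* = κ · V / ln(z/z₀)
u* = 0.41 × 16.6 / ln(12.0/0.78) = 0.41 × 16.6 / 2.7334
   = 6.8060 / 2.7334 = 2.4900 m/s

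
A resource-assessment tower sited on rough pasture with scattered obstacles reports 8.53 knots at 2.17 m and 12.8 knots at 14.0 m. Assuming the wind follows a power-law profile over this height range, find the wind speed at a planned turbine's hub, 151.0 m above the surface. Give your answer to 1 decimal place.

First find α: α = ln(V₂/V₁)/ln(z₂/z₁) = ln(12.8/8.53)/ln(14.0/2.17) = 0.40586/1.86433 = 0.2177
Extrapolate from 14.0 m to 151.0 m: V₃ = 12.8 × (151.0/14.0)^0.2177 = 12.8 × 1.6782 = 21.4811 knots

21.5 knots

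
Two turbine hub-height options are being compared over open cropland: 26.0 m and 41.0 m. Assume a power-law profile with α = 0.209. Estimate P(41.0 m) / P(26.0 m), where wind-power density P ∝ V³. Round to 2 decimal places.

1.33

Speed ratio: V_B/V_A = (z_B/z_A)^α = (41.0/26.0)^0.209 = (1.5769)^0.209 = 1.09987
Power-density ratio: P_B/P_A = (V_B/V_A)³ = (1.09987)³ = 1.33054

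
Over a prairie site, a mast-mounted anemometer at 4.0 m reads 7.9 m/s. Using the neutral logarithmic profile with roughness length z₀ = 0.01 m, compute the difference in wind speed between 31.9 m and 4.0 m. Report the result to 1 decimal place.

2.7 m/s

Log law: V₂ = V₁ · ln(z₂/z₀)/ln(z₁/z₀) = 7.9 × 8.0678/5.9915 = 10.6377 m/s
ΔV = 10.6377 − 7.9 = 2.7377 m/s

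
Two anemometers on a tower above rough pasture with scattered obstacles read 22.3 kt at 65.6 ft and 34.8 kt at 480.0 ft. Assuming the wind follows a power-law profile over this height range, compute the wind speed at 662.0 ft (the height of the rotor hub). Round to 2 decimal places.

First find α: α = ln(V₂/V₁)/ln(z₂/z₁) = ln(34.8/22.3)/ln(480.0/65.6) = 0.44503/1.99021 = 0.2236
Extrapolate from 480.0 ft to 662.0 ft: V₃ = 34.8 × (662.0/480.0)^0.2236 = 34.8 × 1.0745 = 37.3937 kt

37.39 kt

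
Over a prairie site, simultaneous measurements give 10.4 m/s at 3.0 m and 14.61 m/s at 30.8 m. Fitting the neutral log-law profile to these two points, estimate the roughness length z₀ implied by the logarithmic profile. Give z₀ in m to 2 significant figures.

Log law: V(z) ∝ ln(z/z₀). With r = V₁/V₂ = 10.4/14.61 = 0.71184,
r · ln(z₂/z₀) = ln(z₁/z₀) ⇒ ln z₀ = (ln z₁ − r·ln z₂)/(1 − r)
ln z₀ = (1.09861 − 0.71184×3.42751) / 0.28816 = -4.6545
z₀ = exp(-4.6545) = 0.009519 m

z₀ ≈ 0.0095 m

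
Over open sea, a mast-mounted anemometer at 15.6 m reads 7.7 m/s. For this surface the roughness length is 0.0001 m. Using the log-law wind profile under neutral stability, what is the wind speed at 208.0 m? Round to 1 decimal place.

Log law: V(z) ∝ ln(z/z₀), so V₂/V₁ = ln(z₂/z₀) / ln(z₁/z₀).
ln(208.0/0.0001) = 14.5479, ln(15.6/0.0001) = 11.9576
V₂ = 7.7 × 14.5479/11.9576 = 7.7 × 1.2166 = 9.3680 m/s

9.4 m/s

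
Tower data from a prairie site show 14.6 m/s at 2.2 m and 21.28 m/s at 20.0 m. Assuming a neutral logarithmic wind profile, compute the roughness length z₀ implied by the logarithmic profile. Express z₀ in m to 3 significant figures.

z₀ ≈ 0.0177 m

Log law: V(z) ∝ ln(z/z₀). With r = V₁/V₂ = 14.6/21.28 = 0.68609,
r · ln(z₂/z₀) = ln(z₁/z₀) ⇒ ln z₀ = (ln z₁ − r·ln z₂)/(1 − r)
ln z₀ = (0.78846 − 0.68609×2.99573) / 0.31391 = -4.0358
z₀ = exp(-4.0358) = 0.01767 m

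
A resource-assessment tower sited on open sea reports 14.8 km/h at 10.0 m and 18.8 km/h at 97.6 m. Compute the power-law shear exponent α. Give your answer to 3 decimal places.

Power law: V₂/V₁ = (z₂/z₁)^α ⇒ α = ln(V₂/V₁) / ln(z₂/z₁)
α = ln(18.8/14.8) / ln(97.6/10.0) = ln(1.2703) / ln(9.7600)
  = 0.23923 / 2.27829 = 0.10500

α ≈ 0.105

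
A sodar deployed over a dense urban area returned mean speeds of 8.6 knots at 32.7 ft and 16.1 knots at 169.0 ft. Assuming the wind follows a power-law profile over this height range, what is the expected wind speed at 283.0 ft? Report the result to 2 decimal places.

19.60 knots

First find α: α = ln(V₂/V₁)/ln(z₂/z₁) = ln(16.1/8.6)/ln(169.0/32.7) = 0.62706/1.64252 = 0.3818
Extrapolate from 169.0 ft to 283.0 ft: V₃ = 16.1 × (283.0/169.0)^0.3818 = 16.1 × 1.2175 = 19.6021 knots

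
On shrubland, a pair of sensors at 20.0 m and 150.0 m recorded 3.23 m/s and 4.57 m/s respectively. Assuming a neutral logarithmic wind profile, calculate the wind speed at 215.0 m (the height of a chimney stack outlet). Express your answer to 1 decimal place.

4.8 m/s

Log law: V ∝ ln(z/z₀). From the pair, with r = V₁/V₂ = 0.70678,
ln z₀ = (ln z₁ − r·ln z₂)/(1 − r) = (2.9957 − 0.70678×5.0106)/0.29322 = -1.8611 → z₀ = 0.1555 m
V₃ = V₁ · ln(z₃/z₀)/ln(z₁/z₀) = 3.23 × 7.2317/4.8568 = 4.8094 m/s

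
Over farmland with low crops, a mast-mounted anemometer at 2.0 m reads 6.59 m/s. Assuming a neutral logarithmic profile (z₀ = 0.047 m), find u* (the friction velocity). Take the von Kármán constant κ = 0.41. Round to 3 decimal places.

u* ≈ 0.720 m/s

Log law: V(z) = (u*/κ) · ln(z/z₀) ⇒ u* = κ · V / ln(z/z₀)
u* = 0.41 × 6.59 / ln(2.0/0.047) = 0.41 × 6.59 / 3.7508
   = 2.7019 / 3.7508 = 0.7204 m/s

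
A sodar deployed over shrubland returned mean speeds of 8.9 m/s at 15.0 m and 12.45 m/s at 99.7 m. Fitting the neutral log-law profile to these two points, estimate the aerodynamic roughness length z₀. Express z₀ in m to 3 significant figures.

z₀ ≈ 0.130 m

Log law: V(z) ∝ ln(z/z₀). With r = V₁/V₂ = 8.9/12.45 = 0.71486,
r · ln(z₂/z₀) = ln(z₁/z₀) ⇒ ln z₀ = (ln z₁ − r·ln z₂)/(1 − r)
ln z₀ = (2.70805 − 0.71486×4.60217) / 0.28514 = -2.0406
z₀ = exp(-2.0406) = 0.1300 m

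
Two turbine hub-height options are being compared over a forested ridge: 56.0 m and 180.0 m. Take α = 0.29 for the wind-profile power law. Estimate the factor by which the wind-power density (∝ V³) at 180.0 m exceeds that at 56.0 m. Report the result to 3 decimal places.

2.762

Speed ratio: V_B/V_A = (z_B/z_A)^α = (180.0/56.0)^0.29 = (3.2143)^0.29 = 1.40299
Power-density ratio: P_B/P_A = (V_B/V_A)³ = (1.40299)³ = 2.76162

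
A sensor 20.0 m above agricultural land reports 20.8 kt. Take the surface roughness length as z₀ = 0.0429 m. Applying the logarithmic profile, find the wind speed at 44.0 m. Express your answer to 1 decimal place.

Log law: V(z) ∝ ln(z/z₀), so V₂/V₁ = ln(z₂/z₀) / ln(z₁/z₀).
ln(44.0/0.0429) = 6.9331, ln(20.0/0.0429) = 6.1446
V₂ = 20.8 × 6.9331/6.1446 = 20.8 × 1.1283 = 23.4690 kt

23.5 kt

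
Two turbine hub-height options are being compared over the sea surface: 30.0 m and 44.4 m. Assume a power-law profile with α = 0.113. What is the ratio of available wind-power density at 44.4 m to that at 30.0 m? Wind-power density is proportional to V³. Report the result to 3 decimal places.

Speed ratio: V_B/V_A = (z_B/z_A)^α = (44.4/30.0)^0.113 = (1.4800)^0.113 = 1.04530
Power-density ratio: P_B/P_A = (V_B/V_A)³ = (1.04530)³ = 1.14214

1.142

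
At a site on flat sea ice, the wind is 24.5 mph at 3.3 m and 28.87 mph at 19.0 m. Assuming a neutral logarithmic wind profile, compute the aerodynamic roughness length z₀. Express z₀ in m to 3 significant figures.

Log law: V(z) ∝ ln(z/z₀). With r = V₁/V₂ = 24.5/28.87 = 0.84863,
r · ln(z₂/z₀) = ln(z₁/z₀) ⇒ ln z₀ = (ln z₁ − r·ln z₂)/(1 − r)
ln z₀ = (1.19392 − 0.84863×2.94444) / 0.15137 = -8.6202
z₀ = exp(-8.6202) = 0.0001804 m

z₀ ≈ 0.000180 m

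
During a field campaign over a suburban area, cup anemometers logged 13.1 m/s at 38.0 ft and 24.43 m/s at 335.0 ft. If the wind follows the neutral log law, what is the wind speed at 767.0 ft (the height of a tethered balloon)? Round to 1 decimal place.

Log law: V ∝ ln(z/z₀). From the pair, with r = V₁/V₂ = 0.53623,
ln z₀ = (ln z₁ − r·ln z₂)/(1 − r) = (3.6376 − 0.53623×5.8141)/0.46377 = 1.1210 → z₀ = 3.068 ft
V₃ = V₁ · ln(z₃/z₀)/ln(z₁/z₀) = 13.1 × 5.5215/2.5166 = 28.7420 m/s

28.7 m/s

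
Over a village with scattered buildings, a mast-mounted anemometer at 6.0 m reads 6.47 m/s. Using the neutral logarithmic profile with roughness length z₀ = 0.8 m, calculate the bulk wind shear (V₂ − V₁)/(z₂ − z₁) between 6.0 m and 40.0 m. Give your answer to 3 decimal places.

Log law: V₂ = V₁ · ln(z₂/z₀)/ln(z₁/z₀) = 6.47 × 3.9120/2.0149 = 12.5618 m/s
ΔV/Δz = (12.5618 − 6.47)/(40.0 − 6.0) = 6.0918/34.0000 = 0.17917 m/s/m

0.179 m/s/m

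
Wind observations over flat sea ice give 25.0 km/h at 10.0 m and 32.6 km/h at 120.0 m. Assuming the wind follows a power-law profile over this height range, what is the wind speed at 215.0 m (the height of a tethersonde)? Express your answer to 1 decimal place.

First find α: α = ln(V₂/V₁)/ln(z₂/z₁) = ln(32.6/25.0)/ln(120.0/10.0) = 0.26544/2.48491 = 0.1068
Extrapolate from 120.0 m to 215.0 m: V₃ = 32.6 × (215.0/120.0)^0.1068 = 32.6 × 1.0643 = 34.6953 km/h

34.7 km/h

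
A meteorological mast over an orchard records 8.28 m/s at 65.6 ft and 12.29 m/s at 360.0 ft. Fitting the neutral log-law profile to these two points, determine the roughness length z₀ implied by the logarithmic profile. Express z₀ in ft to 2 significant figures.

Log law: V(z) ∝ ln(z/z₀). With r = V₁/V₂ = 8.28/12.29 = 0.67372,
r · ln(z₂/z₀) = ln(z₁/z₀) ⇒ ln z₀ = (ln z₁ − r·ln z₂)/(1 − r)
ln z₀ = (4.18358 − 0.67372×5.88610) / 0.32628 = 0.6681
z₀ = exp(0.6681) = 1.951 ft

z₀ ≈ 2.0 ft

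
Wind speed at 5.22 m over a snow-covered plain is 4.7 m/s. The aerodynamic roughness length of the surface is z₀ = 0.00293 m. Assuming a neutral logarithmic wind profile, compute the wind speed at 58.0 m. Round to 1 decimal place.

6.2 m/s

Log law: V(z) ∝ ln(z/z₀), so V₂/V₁ = ln(z₂/z₀) / ln(z₁/z₀).
ln(58.0/0.00293) = 9.8932, ln(5.22/0.00293) = 7.4853
V₂ = 4.7 × 9.8932/7.4853 = 4.7 × 1.3217 = 6.2120 m/s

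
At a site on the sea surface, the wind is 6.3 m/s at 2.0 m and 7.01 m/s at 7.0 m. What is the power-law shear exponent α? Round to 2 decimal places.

Power law: V₂/V₁ = (z₂/z₁)^α ⇒ α = ln(V₂/V₁) / ln(z₂/z₁)
α = ln(7.01/6.3) / ln(7.0/2.0) = ln(1.1127) / ln(3.5000)
  = 0.10679 / 1.25276 = 0.08524

α ≈ 0.09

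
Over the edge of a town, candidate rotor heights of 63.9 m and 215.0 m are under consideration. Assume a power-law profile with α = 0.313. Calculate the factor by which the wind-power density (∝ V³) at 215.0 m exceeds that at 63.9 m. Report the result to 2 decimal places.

3.12

Speed ratio: V_B/V_A = (z_B/z_A)^α = (215.0/63.9)^0.313 = (3.3646)^0.313 = 1.46195
Power-density ratio: P_B/P_A = (V_B/V_A)³ = (1.46195)³ = 3.12460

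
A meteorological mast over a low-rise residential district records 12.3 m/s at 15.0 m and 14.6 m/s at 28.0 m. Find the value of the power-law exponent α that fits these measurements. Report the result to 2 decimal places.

Power law: V₂/V₁ = (z₂/z₁)^α ⇒ α = ln(V₂/V₁) / ln(z₂/z₁)
α = ln(14.6/12.3) / ln(28.0/15.0) = ln(1.1870) / ln(1.8667)
  = 0.17142 / 0.62415 = 0.27465

α ≈ 0.27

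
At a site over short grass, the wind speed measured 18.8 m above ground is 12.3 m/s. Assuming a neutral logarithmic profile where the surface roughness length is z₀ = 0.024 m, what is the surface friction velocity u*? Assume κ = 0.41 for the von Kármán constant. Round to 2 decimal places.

u* ≈ 0.76 m/s

Log law: V(z) = (u*/κ) · ln(z/z₀) ⇒ u* = κ · V / ln(z/z₀)
u* = 0.41 × 12.3 / ln(18.8/0.024) = 0.41 × 12.3 / 6.6636
   = 5.0430 / 6.6636 = 0.7568 m/s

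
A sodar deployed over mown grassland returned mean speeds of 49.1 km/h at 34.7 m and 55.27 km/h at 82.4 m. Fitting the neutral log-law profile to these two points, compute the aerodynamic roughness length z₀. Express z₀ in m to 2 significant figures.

Log law: V(z) ∝ ln(z/z₀). With r = V₁/V₂ = 49.1/55.27 = 0.88837,
r · ln(z₂/z₀) = ln(z₁/z₀) ⇒ ln z₀ = (ln z₁ − r·ln z₂)/(1 − r)
ln z₀ = (3.54674 − 0.88837×4.41159) / 0.11163 = -3.3356
z₀ = exp(-3.3356) = 0.03559 m

z₀ ≈ 0.036 m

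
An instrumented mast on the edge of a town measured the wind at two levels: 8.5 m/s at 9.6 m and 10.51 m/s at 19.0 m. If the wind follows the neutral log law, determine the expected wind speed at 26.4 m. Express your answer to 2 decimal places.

11.48 m/s

Log law: V ∝ ln(z/z₀). From the pair, with r = V₁/V₂ = 0.80875,
ln z₀ = (ln z₁ − r·ln z₂)/(1 − r) = (2.2618 − 0.80875×2.9444)/0.19125 = -0.6252 → z₀ = 0.5352 m
V₃ = V₁ · ln(z₃/z₀)/ln(z₁/z₀) = 8.5 × 3.8985/2.8869 = 11.4785 m/s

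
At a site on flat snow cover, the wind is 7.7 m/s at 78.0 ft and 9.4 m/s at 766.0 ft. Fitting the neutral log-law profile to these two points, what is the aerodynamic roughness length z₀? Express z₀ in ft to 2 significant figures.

Log law: V(z) ∝ ln(z/z₀). With r = V₁/V₂ = 7.7/9.4 = 0.81915,
r · ln(z₂/z₀) = ln(z₁/z₀) ⇒ ln z₀ = (ln z₁ − r·ln z₂)/(1 − r)
ln z₀ = (4.35671 − 0.81915×6.64118) / 0.18085 = -5.9906
z₀ = exp(-5.9906) = 0.002502 ft

z₀ ≈ 0.0025 ft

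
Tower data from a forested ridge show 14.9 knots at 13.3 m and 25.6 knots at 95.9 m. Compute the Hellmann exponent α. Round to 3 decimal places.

Power law: V₂/V₁ = (z₂/z₁)^α ⇒ α = ln(V₂/V₁) / ln(z₂/z₁)
α = ln(25.6/14.9) / ln(95.9/13.3) = ln(1.7181) / ln(7.2105)
  = 0.54123 / 1.97554 = 0.27397

α ≈ 0.274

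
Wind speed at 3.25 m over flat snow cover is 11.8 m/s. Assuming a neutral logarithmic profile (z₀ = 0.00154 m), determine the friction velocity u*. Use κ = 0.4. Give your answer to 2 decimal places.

u* ≈ 0.62 m/s

Log law: V(z) = (u*/κ) · ln(z/z₀) ⇒ u* = κ · V / ln(z/z₀)
u* = 0.4 × 11.8 / ln(3.25/0.00154) = 0.4 × 11.8 / 7.6546
   = 4.7200 / 7.6546 = 0.6166 m/s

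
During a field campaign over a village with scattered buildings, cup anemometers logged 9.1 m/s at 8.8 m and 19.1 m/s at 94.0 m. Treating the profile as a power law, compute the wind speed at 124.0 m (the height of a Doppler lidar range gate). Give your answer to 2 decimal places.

20.83 m/s

First find α: α = ln(V₂/V₁)/ln(z₂/z₁) = ln(19.1/9.1)/ln(94.0/8.8) = 0.74141/2.36854 = 0.3130
Extrapolate from 94.0 m to 124.0 m: V₃ = 19.1 × (124.0/94.0)^0.3130 = 19.1 × 1.0906 = 20.8300 m/s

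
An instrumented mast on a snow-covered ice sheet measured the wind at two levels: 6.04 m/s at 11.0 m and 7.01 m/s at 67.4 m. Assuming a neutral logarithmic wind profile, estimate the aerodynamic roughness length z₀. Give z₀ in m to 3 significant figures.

z₀ ≈ 0.000138 m

Log law: V(z) ∝ ln(z/z₀). With r = V₁/V₂ = 6.04/7.01 = 0.86163,
r · ln(z₂/z₀) = ln(z₁/z₀) ⇒ ln z₀ = (ln z₁ − r·ln z₂)/(1 − r)
ln z₀ = (2.39790 − 0.86163×4.21065) / 0.13837 = -8.8897
z₀ = exp(-8.8897) = 0.0001378 m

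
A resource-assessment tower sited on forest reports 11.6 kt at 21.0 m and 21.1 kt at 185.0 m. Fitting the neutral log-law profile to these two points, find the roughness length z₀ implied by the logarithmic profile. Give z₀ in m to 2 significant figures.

Log law: V(z) ∝ ln(z/z₀). With r = V₁/V₂ = 11.6/21.1 = 0.54976,
r · ln(z₂/z₀) = ln(z₁/z₀) ⇒ ln z₀ = (ln z₁ − r·ln z₂)/(1 − r)
ln z₀ = (3.04452 − 0.54976×5.22036) / 0.45024 = 0.3877
z₀ = exp(0.3877) = 1.474 m

z₀ ≈ 1.5 m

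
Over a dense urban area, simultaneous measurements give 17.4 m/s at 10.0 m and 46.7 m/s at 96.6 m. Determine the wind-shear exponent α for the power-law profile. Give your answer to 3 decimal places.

Power law: V₂/V₁ = (z₂/z₁)^α ⇒ α = ln(V₂/V₁) / ln(z₂/z₁)
α = ln(46.7/17.4) / ln(96.6/10.0) = ln(2.6839) / ln(9.6600)
  = 0.98727 / 2.26799 = 0.43531

α ≈ 0.435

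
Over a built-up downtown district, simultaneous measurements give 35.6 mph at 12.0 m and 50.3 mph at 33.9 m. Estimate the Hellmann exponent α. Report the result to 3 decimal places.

α ≈ 0.333

Power law: V₂/V₁ = (z₂/z₁)^α ⇒ α = ln(V₂/V₁) / ln(z₂/z₁)
α = ln(50.3/35.6) / ln(33.9/12.0) = ln(1.4129) / ln(2.8250)
  = 0.34566 / 1.03851 = 0.33284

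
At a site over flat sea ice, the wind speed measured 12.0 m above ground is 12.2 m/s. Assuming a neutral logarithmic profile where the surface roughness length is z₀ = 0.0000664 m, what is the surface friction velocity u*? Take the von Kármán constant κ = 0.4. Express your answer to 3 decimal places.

u* ≈ 0.403 m/s

Log law: V(z) = (u*/κ) · ln(z/z₀) ⇒ u* = κ · V / ln(z/z₀)
u* = 0.4 × 12.2 / ln(12.0/0.0000664) = 0.4 × 12.2 / 12.1047
   = 4.8800 / 12.1047 = 0.4031 m/s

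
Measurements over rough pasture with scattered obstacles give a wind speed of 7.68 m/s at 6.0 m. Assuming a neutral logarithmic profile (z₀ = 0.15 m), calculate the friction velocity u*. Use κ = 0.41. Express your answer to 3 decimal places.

u* ≈ 0.854 m/s

Log law: V(z) = (u*/κ) · ln(z/z₀) ⇒ u* = κ · V / ln(z/z₀)
u* = 0.41 × 7.68 / ln(6.0/0.15) = 0.41 × 7.68 / 3.6889
   = 3.1488 / 3.6889 = 0.8536 m/s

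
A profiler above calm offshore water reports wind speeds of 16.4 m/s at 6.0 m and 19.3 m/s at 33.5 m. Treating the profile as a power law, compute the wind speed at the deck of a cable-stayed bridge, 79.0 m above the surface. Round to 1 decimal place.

First find α: α = ln(V₂/V₁)/ln(z₂/z₁) = ln(19.3/16.4)/ln(33.5/6.0) = 0.16282/1.71979 = 0.0947
Extrapolate from 33.5 m to 79.0 m: V₃ = 19.3 × (79.0/33.5)^0.0947 = 19.3 × 1.0846 = 20.9330 m/s

20.9 m/s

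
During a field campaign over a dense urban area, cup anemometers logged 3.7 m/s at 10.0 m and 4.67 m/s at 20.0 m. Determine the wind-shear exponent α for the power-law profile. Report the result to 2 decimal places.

α ≈ 0.34

Power law: V₂/V₁ = (z₂/z₁)^α ⇒ α = ln(V₂/V₁) / ln(z₂/z₁)
α = ln(4.67/3.7) / ln(20.0/10.0) = ln(1.2622) / ln(2.0000)
  = 0.23283 / 0.69315 = 0.33590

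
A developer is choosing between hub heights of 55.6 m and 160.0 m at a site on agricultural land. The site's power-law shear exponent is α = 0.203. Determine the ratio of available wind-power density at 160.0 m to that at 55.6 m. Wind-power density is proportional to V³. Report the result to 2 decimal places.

Speed ratio: V_B/V_A = (z_B/z_A)^α = (160.0/55.6)^0.203 = (2.8777)^0.203 = 1.23933
Power-density ratio: P_B/P_A = (V_B/V_A)³ = (1.23933)³ = 1.90352

1.90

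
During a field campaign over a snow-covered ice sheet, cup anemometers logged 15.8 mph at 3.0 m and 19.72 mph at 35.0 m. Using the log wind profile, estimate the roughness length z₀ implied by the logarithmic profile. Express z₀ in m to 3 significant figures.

z₀ ≈ 0.000150 m

Log law: V(z) ∝ ln(z/z₀). With r = V₁/V₂ = 15.8/19.72 = 0.80122,
r · ln(z₂/z₀) = ln(z₁/z₀) ⇒ ln z₀ = (ln z₁ − r·ln z₂)/(1 − r)
ln z₀ = (1.09861 − 0.80122×3.55535) / 0.19878 = -8.8035
z₀ = exp(-8.8035) = 0.0001502 m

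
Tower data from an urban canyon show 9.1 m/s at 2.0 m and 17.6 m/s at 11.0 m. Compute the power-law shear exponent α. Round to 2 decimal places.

Power law: V₂/V₁ = (z₂/z₁)^α ⇒ α = ln(V₂/V₁) / ln(z₂/z₁)
α = ln(17.6/9.1) / ln(11.0/2.0) = ln(1.9341) / ln(5.5000)
  = 0.65962 / 1.70475 = 0.38693

α ≈ 0.39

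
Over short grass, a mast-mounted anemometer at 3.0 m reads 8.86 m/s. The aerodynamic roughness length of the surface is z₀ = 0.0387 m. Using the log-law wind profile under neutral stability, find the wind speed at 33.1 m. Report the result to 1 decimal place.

13.7 m/s

Log law: V(z) ∝ ln(z/z₀), so V₂/V₁ = ln(z₂/z₀) / ln(z₁/z₀).
ln(33.1/0.0387) = 6.7514, ln(3.0/0.0387) = 4.3505
V₂ = 8.86 × 6.7514/4.3505 = 8.86 × 1.5519 = 13.7496 m/s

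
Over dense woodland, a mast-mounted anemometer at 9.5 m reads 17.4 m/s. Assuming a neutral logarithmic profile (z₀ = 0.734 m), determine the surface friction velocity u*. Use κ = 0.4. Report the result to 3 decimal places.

u* ≈ 2.718 m/s

Log law: V(z) = (u*/κ) · ln(z/z₀) ⇒ u* = κ · V / ln(z/z₀)
u* = 0.4 × 17.4 / ln(9.5/0.734) = 0.4 × 17.4 / 2.5605
   = 6.9600 / 2.5605 = 2.7182 m/s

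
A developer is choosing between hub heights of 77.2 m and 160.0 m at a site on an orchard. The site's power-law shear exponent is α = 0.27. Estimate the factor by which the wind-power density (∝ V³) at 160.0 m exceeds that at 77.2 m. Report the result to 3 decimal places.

1.805

Speed ratio: V_B/V_A = (z_B/z_A)^α = (160.0/77.2)^0.27 = (2.0725)^0.27 = 1.21746
Power-density ratio: P_B/P_A = (V_B/V_A)³ = (1.21746)³ = 1.80454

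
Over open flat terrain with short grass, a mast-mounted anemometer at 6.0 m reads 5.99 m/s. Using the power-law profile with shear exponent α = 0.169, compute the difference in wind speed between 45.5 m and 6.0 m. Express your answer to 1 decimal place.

2.4 m/s

Power law: V₂ = V₁ · (z₂/z₁)^α = 5.99 × (7.5833)^0.169 = 8.4357 m/s
ΔV = 8.4357 − 5.99 = 2.4457 m/s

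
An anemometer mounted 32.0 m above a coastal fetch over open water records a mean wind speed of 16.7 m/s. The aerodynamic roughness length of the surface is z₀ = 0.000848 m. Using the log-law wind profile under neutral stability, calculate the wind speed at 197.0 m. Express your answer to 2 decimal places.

Log law: V(z) ∝ ln(z/z₀), so V₂/V₁ = ln(z₂/z₀) / ln(z₁/z₀).
ln(197.0/0.000848) = 12.3558, ln(32.0/0.000848) = 10.5384
V₂ = 16.7 × 12.3558/10.5384 = 16.7 × 1.1725 = 19.5801 m/s

19.58 m/s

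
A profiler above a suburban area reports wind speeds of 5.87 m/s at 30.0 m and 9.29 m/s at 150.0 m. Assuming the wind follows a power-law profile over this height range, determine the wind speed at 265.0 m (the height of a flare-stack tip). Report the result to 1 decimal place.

First find α: α = ln(V₂/V₁)/ln(z₂/z₁) = ln(9.29/5.87)/ln(150.0/30.0) = 0.45908/1.60944 = 0.2852
Extrapolate from 150.0 m to 265.0 m: V₃ = 9.29 × (265.0/150.0)^0.2852 = 9.29 × 1.1762 = 10.9274 m/s

10.9 m/s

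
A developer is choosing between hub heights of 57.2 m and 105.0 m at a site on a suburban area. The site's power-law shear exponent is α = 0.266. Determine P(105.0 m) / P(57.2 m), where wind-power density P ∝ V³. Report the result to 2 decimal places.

Speed ratio: V_B/V_A = (z_B/z_A)^α = (105.0/57.2)^0.266 = (1.8357)^0.266 = 1.17535
Power-density ratio: P_B/P_A = (V_B/V_A)³ = (1.17535)³ = 1.62370

1.62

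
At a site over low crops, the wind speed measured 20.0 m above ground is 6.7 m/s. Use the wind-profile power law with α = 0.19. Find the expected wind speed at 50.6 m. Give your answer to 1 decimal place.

Power-law profile: V₂ = V₁ · (z₂/z₁)^α
V₂ = 6.7 × (50.6/20.0)^0.19 = 6.7 × (2.5300)^0.19
    = 6.7 × 1.1929 = 7.9922 m/s

8.0 m/s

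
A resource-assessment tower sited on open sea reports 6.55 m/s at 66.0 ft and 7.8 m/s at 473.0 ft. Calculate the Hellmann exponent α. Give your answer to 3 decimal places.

α ≈ 0.089

Power law: V₂/V₁ = (z₂/z₁)^α ⇒ α = ln(V₂/V₁) / ln(z₂/z₁)
α = ln(7.8/6.55) / ln(473.0/66.0) = ln(1.1908) / ln(7.1667)
  = 0.17466 / 1.96944 = 0.08868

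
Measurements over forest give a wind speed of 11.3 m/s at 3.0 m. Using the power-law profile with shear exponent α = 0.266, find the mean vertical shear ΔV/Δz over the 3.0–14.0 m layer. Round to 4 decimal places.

0.5203 m/s/m

Power law: V₂ = V₁ · (z₂/z₁)^α = 11.3 × (4.6667)^0.266 = 17.0229 m/s
ΔV/Δz = (17.0229 − 11.3)/(14.0 − 3.0) = 5.7229/11.0000 = 0.52027 m/s/m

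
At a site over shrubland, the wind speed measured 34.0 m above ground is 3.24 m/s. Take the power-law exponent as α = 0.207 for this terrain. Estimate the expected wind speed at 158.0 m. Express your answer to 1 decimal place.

Power-law profile: V₂ = V₁ · (z₂/z₁)^α
V₂ = 3.24 × (158.0/34.0)^0.207 = 3.24 × (4.6471)^0.207
    = 3.24 × 1.3744 = 4.4530 m/s

4.5 m/s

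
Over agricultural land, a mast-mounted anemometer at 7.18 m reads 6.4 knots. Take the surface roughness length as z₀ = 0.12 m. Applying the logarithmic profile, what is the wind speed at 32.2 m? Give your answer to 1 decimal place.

Log law: V(z) ∝ ln(z/z₀), so V₂/V₁ = ln(z₂/z₀) / ln(z₁/z₀).
ln(32.2/0.12) = 5.5922, ln(7.18/0.12) = 4.0916
V₂ = 6.4 × 5.5922/4.0916 = 6.4 × 1.3668 = 8.7473 knots

8.7 knots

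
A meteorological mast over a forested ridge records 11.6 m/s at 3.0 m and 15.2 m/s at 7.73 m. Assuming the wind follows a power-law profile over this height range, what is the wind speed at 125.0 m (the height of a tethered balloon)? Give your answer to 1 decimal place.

33.7 m/s

First find α: α = ln(V₂/V₁)/ln(z₂/z₁) = ln(15.2/11.6)/ln(7.73/3.0) = 0.27029/0.94650 = 0.2856
Extrapolate from 7.73 m to 125.0 m: V₃ = 15.2 × (125.0/7.73)^0.2856 = 15.2 × 2.2140 = 33.6527 m/s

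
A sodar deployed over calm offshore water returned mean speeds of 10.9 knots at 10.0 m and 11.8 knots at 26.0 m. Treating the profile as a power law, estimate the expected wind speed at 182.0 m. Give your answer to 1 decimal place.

First find α: α = ln(V₂/V₁)/ln(z₂/z₁) = ln(11.8/10.9)/ln(26.0/10.0) = 0.07934/0.95551 = 0.0830
Extrapolate from 26.0 m to 182.0 m: V₃ = 11.8 × (182.0/26.0)^0.0830 = 11.8 × 1.1754 = 13.8692 knots

13.9 knots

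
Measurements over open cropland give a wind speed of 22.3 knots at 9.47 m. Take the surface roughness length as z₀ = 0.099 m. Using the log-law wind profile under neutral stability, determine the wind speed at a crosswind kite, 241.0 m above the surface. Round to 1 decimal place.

Log law: V(z) ∝ ln(z/z₀), so V₂/V₁ = ln(z₂/z₀) / ln(z₁/z₀).
ln(241.0/0.099) = 7.7974, ln(9.47/0.099) = 4.5608
V₂ = 22.3 × 7.7974/4.5608 = 22.3 × 1.7097 = 38.1258 knots

38.1 knots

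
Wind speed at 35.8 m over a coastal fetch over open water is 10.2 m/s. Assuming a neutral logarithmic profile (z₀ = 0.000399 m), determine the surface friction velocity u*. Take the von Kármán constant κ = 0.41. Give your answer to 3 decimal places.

u* ≈ 0.367 m/s

Log law: V(z) = (u*/κ) · ln(z/z₀) ⇒ u* = κ · V / ln(z/z₀)
u* = 0.41 × 10.2 / ln(35.8/0.000399) = 0.41 × 10.2 / 11.4045
   = 4.1820 / 11.4045 = 0.3667 m/s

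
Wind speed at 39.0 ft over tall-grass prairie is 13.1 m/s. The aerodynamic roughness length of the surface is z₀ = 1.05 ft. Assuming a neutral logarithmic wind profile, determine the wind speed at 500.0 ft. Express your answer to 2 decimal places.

Log law: V(z) ∝ ln(z/z₀), so V₂/V₁ = ln(z₂/z₀) / ln(z₁/z₀).
ln(500.0/1.05) = 6.1658, ln(39.0/1.05) = 3.6148
V₂ = 13.1 × 6.1658/3.6148 = 13.1 × 1.7057 = 22.3450 m/s

22.35 m/s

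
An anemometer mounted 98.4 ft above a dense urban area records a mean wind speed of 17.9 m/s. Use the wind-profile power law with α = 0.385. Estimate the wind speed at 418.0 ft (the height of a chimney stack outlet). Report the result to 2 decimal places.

Power-law profile: V₂ = V₁ · (z₂/z₁)^α
V₂ = 17.9 × (418.0/98.4)^0.385 = 17.9 × (4.2480)^0.385
    = 17.9 × 1.7452 = 31.2394 m/s

31.24 m/s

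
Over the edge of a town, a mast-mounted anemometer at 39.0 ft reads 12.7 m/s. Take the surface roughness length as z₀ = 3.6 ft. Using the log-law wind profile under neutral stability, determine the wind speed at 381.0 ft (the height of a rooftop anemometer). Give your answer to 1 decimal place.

24.8 m/s

Log law: V(z) ∝ ln(z/z₀), so V₂/V₁ = ln(z₂/z₀) / ln(z₁/z₀).
ln(381.0/3.6) = 4.6619, ln(39.0/3.6) = 2.3826
V₂ = 12.7 × 4.6619/2.3826 = 12.7 × 1.9566 = 24.8489 m/s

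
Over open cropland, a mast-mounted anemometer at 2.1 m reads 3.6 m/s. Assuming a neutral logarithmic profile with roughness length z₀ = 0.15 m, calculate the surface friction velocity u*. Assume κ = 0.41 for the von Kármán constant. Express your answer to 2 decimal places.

u* ≈ 0.56 m/s

Log law: V(z) = (u*/κ) · ln(z/z₀) ⇒ u* = κ · V / ln(z/z₀)
u* = 0.41 × 3.6 / ln(2.1/0.15) = 0.41 × 3.6 / 2.6391
   = 1.4760 / 2.6391 = 0.5593 m/s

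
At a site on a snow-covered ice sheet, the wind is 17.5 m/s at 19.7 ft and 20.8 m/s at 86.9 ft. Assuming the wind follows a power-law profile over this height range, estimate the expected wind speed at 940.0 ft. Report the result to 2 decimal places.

27.44 m/s

First find α: α = ln(V₂/V₁)/ln(z₂/z₁) = ln(20.8/17.5)/ln(86.9/19.7) = 0.17275/1.48414 = 0.1164
Extrapolate from 86.9 ft to 940.0 ft: V₃ = 20.8 × (940.0/86.9)^0.1164 = 20.8 × 1.3194 = 27.4430 m/s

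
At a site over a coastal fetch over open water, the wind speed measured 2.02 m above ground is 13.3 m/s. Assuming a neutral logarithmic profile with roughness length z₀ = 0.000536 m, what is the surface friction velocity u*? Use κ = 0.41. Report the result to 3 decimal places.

Log law: V(z) = (u*/κ) · ln(z/z₀) ⇒ u* = κ · V / ln(z/z₀)
u* = 0.41 × 13.3 / ln(2.02/0.000536) = 0.41 × 13.3 / 8.2345
   = 5.4530 / 8.2345 = 0.6622 m/s

u* ≈ 0.662 m/s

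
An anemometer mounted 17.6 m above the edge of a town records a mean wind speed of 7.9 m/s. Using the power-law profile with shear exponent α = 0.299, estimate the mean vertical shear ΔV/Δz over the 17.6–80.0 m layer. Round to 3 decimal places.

0.072 m/s/m

Power law: V₂ = V₁ · (z₂/z₁)^α = 7.9 × (4.5455)^0.299 = 12.4235 m/s
ΔV/Δz = (12.4235 − 7.9)/(80.0 − 17.6) = 4.5235/62.4000 = 0.07249 m/s/m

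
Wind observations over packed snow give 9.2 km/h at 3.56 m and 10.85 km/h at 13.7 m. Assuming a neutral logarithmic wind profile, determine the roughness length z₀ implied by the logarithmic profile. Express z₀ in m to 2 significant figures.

z₀ ≈ 0.0019 m

Log law: V(z) ∝ ln(z/z₀). With r = V₁/V₂ = 9.2/10.85 = 0.84793,
r · ln(z₂/z₀) = ln(z₁/z₀) ⇒ ln z₀ = (ln z₁ − r·ln z₂)/(1 − r)
ln z₀ = (1.26976 − 0.84793×2.61740) / 0.15207 = -6.2443
z₀ = exp(-6.2443) = 0.001941 m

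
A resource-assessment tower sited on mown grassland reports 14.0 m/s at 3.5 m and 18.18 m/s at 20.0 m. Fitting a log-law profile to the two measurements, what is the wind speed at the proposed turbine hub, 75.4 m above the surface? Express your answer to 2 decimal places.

21.36 m/s

Log law: V ∝ ln(z/z₀). From the pair, with r = V₁/V₂ = 0.77008,
ln z₀ = (ln z₁ − r·ln z₂)/(1 − r) = (1.2528 − 0.77008×2.9957)/0.22992 = -4.5849 → z₀ = 0.01020 m
V₃ = V₁ · ln(z₃/z₀)/ln(z₁/z₀) = 14.0 × 8.9077/5.8377 = 21.3626 m/s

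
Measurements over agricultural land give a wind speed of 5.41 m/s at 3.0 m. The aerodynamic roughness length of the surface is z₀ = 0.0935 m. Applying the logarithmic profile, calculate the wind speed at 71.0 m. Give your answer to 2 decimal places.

10.35 m/s

Log law: V(z) ∝ ln(z/z₀), so V₂/V₁ = ln(z₂/z₀) / ln(z₁/z₀).
ln(71.0/0.0935) = 6.6325, ln(3.0/0.0935) = 3.4684
V₂ = 5.41 × 6.6325/3.4684 = 5.41 × 1.9123 = 10.3453 m/s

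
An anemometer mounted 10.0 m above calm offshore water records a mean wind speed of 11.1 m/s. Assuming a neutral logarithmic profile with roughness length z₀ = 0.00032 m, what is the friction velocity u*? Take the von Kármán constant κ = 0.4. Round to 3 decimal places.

Log law: V(z) = (u*/κ) · ln(z/z₀) ⇒ u* = κ · V / ln(z/z₀)
u* = 0.4 × 11.1 / ln(10.0/0.00032) = 0.4 × 11.1 / 10.3498
   = 4.4400 / 10.3498 = 0.4290 m/s

u* ≈ 0.429 m/s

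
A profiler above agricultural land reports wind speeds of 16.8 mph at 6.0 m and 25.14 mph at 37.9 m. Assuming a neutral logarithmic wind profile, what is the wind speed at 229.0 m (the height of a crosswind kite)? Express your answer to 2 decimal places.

33.28 mph

Log law: V ∝ ln(z/z₀). From the pair, with r = V₁/V₂ = 0.66826,
ln z₀ = (ln z₁ − r·ln z₂)/(1 − r) = (1.7918 − 0.66826×3.6350)/0.33174 = -1.9211 → z₀ = 0.1464 m
V₃ = V₁ · ln(z₃/z₀)/ln(z₁/z₀) = 16.8 × 7.3549/3.7129 = 33.2790 mph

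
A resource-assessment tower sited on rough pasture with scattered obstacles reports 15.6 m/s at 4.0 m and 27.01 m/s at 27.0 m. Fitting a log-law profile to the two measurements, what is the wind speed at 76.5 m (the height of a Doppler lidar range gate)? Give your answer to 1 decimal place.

Log law: V ∝ ln(z/z₀). From the pair, with r = V₁/V₂ = 0.57756,
ln z₀ = (ln z₁ − r·ln z₂)/(1 − r) = (1.3863 − 0.57756×3.2958)/0.42244 = -1.2245 → z₀ = 0.2939 m
V₃ = V₁ · ln(z₃/z₀)/ln(z₁/z₀) = 15.6 × 5.5618/2.6108 = 33.2330 m/s

33.2 m/s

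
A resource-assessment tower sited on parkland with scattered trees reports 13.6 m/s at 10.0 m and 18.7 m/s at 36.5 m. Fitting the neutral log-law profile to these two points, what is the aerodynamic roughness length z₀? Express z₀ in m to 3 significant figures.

z₀ ≈ 0.317 m

Log law: V(z) ∝ ln(z/z₀). With r = V₁/V₂ = 13.6/18.7 = 0.72727,
r · ln(z₂/z₀) = ln(z₁/z₀) ⇒ ln z₀ = (ln z₁ − r·ln z₂)/(1 − r)
ln z₀ = (2.30259 − 0.72727×3.59731) / 0.27273 = -1.1500
z₀ = exp(-1.1500) = 0.3166 m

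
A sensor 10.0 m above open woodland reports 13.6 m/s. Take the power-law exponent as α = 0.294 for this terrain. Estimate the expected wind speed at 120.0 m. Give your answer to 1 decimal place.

28.2 m/s

Power-law profile: V₂ = V₁ · (z₂/z₁)^α
V₂ = 13.6 × (120.0/10.0)^0.294 = 13.6 × (12.0000)^0.294
    = 13.6 × 2.0762 = 28.2370 m/s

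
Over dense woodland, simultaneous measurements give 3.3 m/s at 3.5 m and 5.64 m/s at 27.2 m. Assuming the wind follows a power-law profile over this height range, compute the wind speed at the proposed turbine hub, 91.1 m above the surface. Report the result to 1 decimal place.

7.7 m/s

First find α: α = ln(V₂/V₁)/ln(z₂/z₁) = ln(5.64/3.3)/ln(27.2/3.5) = 0.53596/2.05045 = 0.2614
Extrapolate from 27.2 m to 91.1 m: V₃ = 5.64 × (91.1/27.2)^0.2614 = 5.64 × 1.3716 = 7.7356 m/s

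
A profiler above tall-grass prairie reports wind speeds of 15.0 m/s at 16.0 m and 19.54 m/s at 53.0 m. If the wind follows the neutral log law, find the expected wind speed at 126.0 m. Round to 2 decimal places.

Log law: V ∝ ln(z/z₀). From the pair, with r = V₁/V₂ = 0.76766,
ln z₀ = (ln z₁ − r·ln z₂)/(1 − r) = (2.7726 − 0.76766×3.9703)/0.23234 = -1.1846 → z₀ = 0.3059 m
V₃ = V₁ · ln(z₃/z₀)/ln(z₁/z₀) = 15.0 × 6.0209/3.9572 = 22.8226 m/s

22.82 m/s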